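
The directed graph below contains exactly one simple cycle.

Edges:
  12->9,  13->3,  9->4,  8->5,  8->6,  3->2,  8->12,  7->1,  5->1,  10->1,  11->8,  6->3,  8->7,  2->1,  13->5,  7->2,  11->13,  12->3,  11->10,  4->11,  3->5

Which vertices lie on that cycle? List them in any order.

4, 8, 9, 11, 12

DFS with gray/black marking from 4:
4 gray
  11 gray
    13 gray
      5 gray
        1 gray
        1 black
      5 black
      3 gray
        3→5: 5 black — skip
        2 gray
          2→1: 1 black — skip
        2 black
      3 black
    13 black
    8 gray
      6 gray
        6→3: 3 black — skip
      6 black
      12 gray
        9 gray
          9→4: 4 is gray → back edge
Back edge closes the cycle 4 → 11 → 8 → 12 → 9 → 4; its vertices are {4, 8, 9, 11, 12}.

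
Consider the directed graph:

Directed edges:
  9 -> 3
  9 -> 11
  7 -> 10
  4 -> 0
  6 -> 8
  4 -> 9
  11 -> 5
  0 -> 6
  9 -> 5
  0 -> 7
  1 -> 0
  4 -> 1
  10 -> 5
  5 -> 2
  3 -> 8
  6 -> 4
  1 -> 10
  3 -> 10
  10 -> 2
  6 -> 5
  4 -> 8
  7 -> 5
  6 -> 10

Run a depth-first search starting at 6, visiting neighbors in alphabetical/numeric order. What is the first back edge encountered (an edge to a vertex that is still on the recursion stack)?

0->6

DFS from 6 (visiting neighbors in alphabetical/numeric order); mark gray on enter, black on exit:
6 gray
  4 gray
    0 gray
      0→6: 6 is gray → back edge
First back edge: 0 → 6.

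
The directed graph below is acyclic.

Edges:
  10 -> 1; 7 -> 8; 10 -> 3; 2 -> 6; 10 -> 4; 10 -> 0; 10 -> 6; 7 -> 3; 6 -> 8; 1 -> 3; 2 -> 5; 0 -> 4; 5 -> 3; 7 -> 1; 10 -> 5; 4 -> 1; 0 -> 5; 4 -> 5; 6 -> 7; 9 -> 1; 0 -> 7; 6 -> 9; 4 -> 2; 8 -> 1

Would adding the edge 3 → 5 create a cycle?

Yes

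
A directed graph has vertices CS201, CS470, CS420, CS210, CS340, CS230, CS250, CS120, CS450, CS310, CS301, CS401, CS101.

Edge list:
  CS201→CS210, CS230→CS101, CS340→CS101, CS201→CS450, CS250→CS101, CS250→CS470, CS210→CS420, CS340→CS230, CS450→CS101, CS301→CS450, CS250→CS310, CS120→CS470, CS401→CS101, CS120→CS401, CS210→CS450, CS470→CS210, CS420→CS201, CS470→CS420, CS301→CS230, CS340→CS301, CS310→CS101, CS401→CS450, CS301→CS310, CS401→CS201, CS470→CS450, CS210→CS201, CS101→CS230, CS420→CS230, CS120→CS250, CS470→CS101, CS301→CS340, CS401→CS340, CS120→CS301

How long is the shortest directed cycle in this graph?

2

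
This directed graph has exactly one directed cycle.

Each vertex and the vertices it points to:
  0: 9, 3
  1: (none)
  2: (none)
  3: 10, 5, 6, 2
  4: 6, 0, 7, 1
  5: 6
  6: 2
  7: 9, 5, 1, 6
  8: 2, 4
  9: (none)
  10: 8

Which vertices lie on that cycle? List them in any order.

DFS with gray/black marking from 4:
4 gray
  6 gray
    2 gray
    2 black
  6 black
  0 gray
    9 gray
    9 black
    3 gray
      10 gray
        8 gray
          8→2: 2 black — skip
          8→4: 4 is gray → back edge
Back edge closes the cycle 4 → 0 → 3 → 10 → 8 → 4; its vertices are {0, 3, 4, 8, 10}.

0, 3, 4, 8, 10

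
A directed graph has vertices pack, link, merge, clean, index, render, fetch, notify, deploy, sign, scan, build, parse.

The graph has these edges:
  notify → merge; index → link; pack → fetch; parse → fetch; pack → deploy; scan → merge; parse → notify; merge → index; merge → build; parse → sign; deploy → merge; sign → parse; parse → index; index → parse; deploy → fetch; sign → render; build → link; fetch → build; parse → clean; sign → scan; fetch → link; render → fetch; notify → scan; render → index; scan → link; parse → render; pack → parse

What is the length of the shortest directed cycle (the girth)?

For each vertex v, BFS finds the shortest path from v back to v.
The shortest such closed walk is parse → index → parse, length 2.

2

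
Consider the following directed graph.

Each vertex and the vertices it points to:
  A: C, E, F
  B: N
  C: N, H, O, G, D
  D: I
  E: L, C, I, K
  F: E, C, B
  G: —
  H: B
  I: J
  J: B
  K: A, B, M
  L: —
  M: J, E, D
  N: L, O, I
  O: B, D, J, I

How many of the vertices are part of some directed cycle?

11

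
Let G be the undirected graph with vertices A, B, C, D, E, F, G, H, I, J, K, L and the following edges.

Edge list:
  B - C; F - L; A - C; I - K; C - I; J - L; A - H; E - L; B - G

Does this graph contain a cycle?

DFS, tracking each vertex's parent; an edge to a visited non-parent vertex closes a cycle.
Start from D:
visit D (parent –)
visit A (parent –)
  visit H (parent A)
    H–A: parent, skip
  visit C (parent A)
    visit I (parent C)
      visit K (parent I)
        K–I: parent, skip
      I–C: parent, skip
    visit B (parent C)
      visit G (parent B)
        G–B: parent, skip
      B–C: parent, skip
    C–A: parent, skip
visit E (parent –)
  visit L (parent E)
    visit F (parent L)
      F–L: parent, skip
    visit J (parent L)
      J–L: parent, skip
    L–E: parent, skip
No non-parent visited neighbor found — the graph is a forest.

No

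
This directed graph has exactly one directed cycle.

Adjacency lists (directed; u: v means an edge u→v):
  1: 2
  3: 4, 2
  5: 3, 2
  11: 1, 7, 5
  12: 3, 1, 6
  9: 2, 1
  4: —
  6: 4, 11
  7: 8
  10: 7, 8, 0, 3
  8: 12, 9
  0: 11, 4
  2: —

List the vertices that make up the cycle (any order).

6, 7, 8, 11, 12

DFS with gray/black marking from 11:
11 gray
  1 gray
    2 gray
    2 black
  1 black
  7 gray
    8 gray
      12 gray
        3 gray
          4 gray
          4 black
          3→2: 2 black — skip
        3 black
        12→1: 1 black — skip
        6 gray
          6→4: 4 black — skip
          6→11: 11 is gray → back edge
Back edge closes the cycle 11 → 7 → 8 → 12 → 6 → 11; its vertices are {6, 7, 8, 11, 12}.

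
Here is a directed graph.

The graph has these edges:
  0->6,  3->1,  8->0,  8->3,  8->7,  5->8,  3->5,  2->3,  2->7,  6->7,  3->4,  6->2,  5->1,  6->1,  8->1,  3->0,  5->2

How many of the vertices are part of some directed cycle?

A vertex is on a directed cycle iff it belongs to a strongly connected component of size ≥ 2 (or has a self-loop).
The vertices on cycles are {0, 2, 3, 5, 6, 8} — 6 in total.

6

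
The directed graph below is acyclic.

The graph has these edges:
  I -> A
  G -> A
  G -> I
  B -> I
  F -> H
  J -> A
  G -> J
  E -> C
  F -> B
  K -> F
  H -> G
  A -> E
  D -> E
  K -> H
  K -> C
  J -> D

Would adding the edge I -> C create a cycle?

Adding I→C creates a cycle iff C can already reach I.
Explore from C: no path reaches I. The graph stays acyclic.

No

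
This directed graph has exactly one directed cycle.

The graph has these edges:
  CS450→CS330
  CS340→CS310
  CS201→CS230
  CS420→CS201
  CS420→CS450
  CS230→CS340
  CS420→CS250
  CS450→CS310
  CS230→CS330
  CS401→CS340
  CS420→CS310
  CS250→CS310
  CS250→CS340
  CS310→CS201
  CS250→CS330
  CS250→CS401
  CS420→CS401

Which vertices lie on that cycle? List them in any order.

CS201, CS230, CS310, CS340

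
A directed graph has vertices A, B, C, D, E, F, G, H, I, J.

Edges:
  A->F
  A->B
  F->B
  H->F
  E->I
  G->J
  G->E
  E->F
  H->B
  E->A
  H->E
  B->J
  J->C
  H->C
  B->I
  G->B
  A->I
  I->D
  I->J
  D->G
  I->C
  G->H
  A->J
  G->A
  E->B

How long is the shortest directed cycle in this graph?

For each vertex v, BFS finds the shortest path from v back to v.
The shortest such closed walk is D → G → E → I → D, length 4.

4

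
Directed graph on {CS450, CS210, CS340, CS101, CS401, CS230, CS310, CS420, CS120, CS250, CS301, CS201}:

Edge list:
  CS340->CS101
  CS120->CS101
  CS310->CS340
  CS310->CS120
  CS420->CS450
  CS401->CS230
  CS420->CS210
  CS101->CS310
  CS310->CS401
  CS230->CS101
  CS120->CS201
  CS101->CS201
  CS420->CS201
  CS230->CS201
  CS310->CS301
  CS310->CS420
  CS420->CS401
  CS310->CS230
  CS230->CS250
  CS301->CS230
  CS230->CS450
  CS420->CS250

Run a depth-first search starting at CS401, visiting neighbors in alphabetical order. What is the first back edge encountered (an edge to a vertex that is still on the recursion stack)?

DFS from CS401 (visiting neighbors in alphabetical order); mark gray on enter, black on exit:
CS401 gray
  CS230 gray
    CS101 gray
      CS201 gray
      CS201 black
      CS310 gray
        CS120 gray
          CS120→CS101: CS101 is gray → back edge
First back edge: CS120 → CS101.

CS120->CS101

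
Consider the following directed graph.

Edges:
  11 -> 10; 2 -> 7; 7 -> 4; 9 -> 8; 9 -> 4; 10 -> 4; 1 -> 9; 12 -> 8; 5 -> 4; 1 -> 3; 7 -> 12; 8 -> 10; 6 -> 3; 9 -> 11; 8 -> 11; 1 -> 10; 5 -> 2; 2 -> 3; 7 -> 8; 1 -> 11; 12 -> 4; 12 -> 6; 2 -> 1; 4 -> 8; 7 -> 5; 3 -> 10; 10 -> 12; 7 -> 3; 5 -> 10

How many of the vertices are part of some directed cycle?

A vertex is on a directed cycle iff it belongs to a strongly connected component of size ≥ 2 (or has a self-loop).
The vertices on cycles are {2, 3, 4, 5, 6, 7, 8, 10, 11, 12} — 10 in total.

10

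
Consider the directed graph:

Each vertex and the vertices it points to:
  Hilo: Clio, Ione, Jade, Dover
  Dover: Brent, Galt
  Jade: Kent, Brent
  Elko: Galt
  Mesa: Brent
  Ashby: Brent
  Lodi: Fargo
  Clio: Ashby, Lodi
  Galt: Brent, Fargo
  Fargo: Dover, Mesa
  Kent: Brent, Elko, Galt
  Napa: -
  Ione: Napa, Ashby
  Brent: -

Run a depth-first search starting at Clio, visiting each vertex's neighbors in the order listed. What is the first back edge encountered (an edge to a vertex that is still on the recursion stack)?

DFS from Clio (visiting each vertex's neighbors in the order listed); mark gray on enter, black on exit:
Clio gray
  Ashby gray
    Brent gray
    Brent black
  Ashby black
  Lodi gray
    Fargo gray
      Dover gray
        Dover→Brent: Brent black — skip
        Galt gray
          Galt→Brent: Brent black — skip
          Galt→Fargo: Fargo is gray → back edge
First back edge: Galt → Fargo.

Galt->Fargo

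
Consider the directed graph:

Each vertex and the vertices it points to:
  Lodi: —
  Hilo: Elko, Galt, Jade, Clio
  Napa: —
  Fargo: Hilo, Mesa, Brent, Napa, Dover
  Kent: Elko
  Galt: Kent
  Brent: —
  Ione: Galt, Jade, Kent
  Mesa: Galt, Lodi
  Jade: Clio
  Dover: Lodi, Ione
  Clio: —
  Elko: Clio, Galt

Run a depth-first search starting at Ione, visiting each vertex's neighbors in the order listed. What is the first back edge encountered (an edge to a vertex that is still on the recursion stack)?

Elko->Galt

DFS from Ione (visiting each vertex's neighbors in the order listed); mark gray on enter, black on exit:
Ione gray
  Galt gray
    Kent gray
      Elko gray
        Clio gray
        Clio black
        Elko→Galt: Galt is gray → back edge
First back edge: Elko → Galt.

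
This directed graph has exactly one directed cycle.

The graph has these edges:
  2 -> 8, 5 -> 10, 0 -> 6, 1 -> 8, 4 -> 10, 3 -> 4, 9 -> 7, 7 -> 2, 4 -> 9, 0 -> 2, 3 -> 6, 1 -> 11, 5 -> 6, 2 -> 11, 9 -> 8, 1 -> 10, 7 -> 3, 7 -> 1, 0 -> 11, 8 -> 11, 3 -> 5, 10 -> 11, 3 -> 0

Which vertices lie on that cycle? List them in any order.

DFS with gray/black marking from 7:
7 gray
  1 gray
    11 gray
    11 black
    8 gray
      8→11: 11 black — skip
    8 black
    10 gray
      10→11: 11 black — skip
    10 black
  1 black
  2 gray
    2→11: 11 black — skip
    2→8: 8 black — skip
  2 black
  3 gray
    0 gray
      0→2: 2 black — skip
      6 gray
      6 black
      0→11: 11 black — skip
    0 black
    3→6: 6 black — skip
    4 gray
      9 gray
        9→8: 8 black — skip
        9→7: 7 is gray → back edge
Back edge closes the cycle 7 → 3 → 4 → 9 → 7; its vertices are {3, 4, 7, 9}.

3, 4, 7, 9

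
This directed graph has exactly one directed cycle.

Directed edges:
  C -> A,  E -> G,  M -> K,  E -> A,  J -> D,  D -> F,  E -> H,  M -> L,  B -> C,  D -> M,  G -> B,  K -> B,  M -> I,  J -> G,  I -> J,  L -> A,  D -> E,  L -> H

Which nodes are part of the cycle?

D, I, J, M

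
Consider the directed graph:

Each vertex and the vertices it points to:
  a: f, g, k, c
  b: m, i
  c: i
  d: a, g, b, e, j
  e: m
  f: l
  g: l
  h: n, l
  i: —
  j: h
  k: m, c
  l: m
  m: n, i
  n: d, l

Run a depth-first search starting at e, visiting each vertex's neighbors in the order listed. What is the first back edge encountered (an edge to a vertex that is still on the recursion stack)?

l→m

DFS from e (visiting each vertex's neighbors in the order listed); mark gray on enter, black on exit:
e gray
  m gray
    n gray
      d gray
        a gray
          f gray
            l gray
              l→m: m is gray → back edge
First back edge: l → m.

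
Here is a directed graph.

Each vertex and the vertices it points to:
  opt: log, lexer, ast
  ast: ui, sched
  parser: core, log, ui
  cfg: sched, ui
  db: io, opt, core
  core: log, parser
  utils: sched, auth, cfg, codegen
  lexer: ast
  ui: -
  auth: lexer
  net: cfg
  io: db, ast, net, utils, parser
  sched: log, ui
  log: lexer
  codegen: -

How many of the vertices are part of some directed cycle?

A vertex is on a directed cycle iff it belongs to a strongly connected component of size ≥ 2 (or has a self-loop).
The vertices on cycles are {db, io, ast, log, core, lexer, sched, parser} — 8 in total.

8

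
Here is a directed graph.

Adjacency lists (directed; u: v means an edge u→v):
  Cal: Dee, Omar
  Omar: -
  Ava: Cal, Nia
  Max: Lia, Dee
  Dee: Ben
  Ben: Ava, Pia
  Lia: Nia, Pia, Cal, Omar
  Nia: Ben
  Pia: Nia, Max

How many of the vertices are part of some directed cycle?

8

A vertex is on a directed cycle iff it belongs to a strongly connected component of size ≥ 2 (or has a self-loop).
The vertices on cycles are {Ava, Ben, Cal, Dee, Lia, Max, Nia, Pia} — 8 in total.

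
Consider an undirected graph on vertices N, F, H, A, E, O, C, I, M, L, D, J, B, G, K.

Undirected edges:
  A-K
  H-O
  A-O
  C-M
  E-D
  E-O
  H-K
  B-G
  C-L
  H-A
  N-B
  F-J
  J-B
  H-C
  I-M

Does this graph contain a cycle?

Yes

DFS, tracking each vertex's parent; an edge to a visited non-parent vertex closes a cycle.
Start from J:
visit J (parent –)
  visit F (parent J)
    F–J: parent, skip
  visit B (parent J)
    visit N (parent B)
      N–B: parent, skip
    visit G (parent B)
      G–B: parent, skip
    B–J: parent, skip
visit H (parent –)
  visit K (parent H)
    visit A (parent K)
      A–H: H visited and ≠ parent → cycle
Cycle: H – K – A – H.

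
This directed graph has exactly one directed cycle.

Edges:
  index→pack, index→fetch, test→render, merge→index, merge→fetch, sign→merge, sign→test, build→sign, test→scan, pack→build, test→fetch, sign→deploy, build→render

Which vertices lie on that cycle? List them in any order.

DFS with gray/black marking from build:
build gray
  render gray
  render black
  sign gray
    merge gray
      index gray
        fetch gray
        fetch black
        pack gray
          pack→build: build is gray → back edge
Back edge closes the cycle build → sign → merge → index → pack → build; its vertices are {pack, sign, build, index, merge}.

pack, sign, build, index, merge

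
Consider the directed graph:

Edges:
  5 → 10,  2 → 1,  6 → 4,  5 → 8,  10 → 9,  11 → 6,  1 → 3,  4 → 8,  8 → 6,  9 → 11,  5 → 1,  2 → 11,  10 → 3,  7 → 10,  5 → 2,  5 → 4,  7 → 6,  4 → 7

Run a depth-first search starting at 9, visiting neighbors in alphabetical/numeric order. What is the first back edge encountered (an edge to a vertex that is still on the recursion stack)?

DFS from 9 (visiting neighbors in alphabetical/numeric order); mark gray on enter, black on exit:
9 gray
  11 gray
    6 gray
      4 gray
        7 gray
          7→6: 6 is gray → back edge
First back edge: 7 → 6.

7→6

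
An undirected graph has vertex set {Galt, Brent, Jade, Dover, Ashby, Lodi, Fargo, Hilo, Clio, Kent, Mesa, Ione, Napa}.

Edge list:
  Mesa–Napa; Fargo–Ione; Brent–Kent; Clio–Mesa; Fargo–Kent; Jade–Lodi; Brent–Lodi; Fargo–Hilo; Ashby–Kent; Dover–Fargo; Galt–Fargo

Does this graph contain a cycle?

No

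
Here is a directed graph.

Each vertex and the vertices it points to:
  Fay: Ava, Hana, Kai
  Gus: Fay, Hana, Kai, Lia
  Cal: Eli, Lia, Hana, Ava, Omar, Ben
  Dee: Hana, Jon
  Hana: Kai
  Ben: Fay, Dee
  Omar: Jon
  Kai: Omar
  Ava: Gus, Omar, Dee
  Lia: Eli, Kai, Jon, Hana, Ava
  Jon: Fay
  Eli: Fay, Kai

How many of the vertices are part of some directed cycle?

10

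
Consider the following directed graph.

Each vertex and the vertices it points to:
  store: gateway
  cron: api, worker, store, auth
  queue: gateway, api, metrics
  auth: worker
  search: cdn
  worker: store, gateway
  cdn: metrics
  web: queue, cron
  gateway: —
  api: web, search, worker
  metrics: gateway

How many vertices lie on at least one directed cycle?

A vertex is on a directed cycle iff it belongs to a strongly connected component of size ≥ 2 (or has a self-loop).
The vertices on cycles are {api, web, cron, queue} — 4 in total.

4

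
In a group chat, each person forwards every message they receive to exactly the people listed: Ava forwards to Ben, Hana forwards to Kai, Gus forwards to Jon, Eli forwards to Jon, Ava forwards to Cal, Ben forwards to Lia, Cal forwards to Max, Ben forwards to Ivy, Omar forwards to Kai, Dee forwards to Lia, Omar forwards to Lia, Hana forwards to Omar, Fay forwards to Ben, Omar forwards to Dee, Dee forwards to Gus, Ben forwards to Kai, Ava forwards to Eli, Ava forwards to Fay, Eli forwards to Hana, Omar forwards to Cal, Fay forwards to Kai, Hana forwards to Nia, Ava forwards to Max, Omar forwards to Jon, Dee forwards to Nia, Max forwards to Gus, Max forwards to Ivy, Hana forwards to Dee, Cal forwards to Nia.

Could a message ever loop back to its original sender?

No

DFS with white/gray/black marking, starting from Hana:
Hana gray
  Dee gray
    Lia gray
    Lia black
    Nia gray
    Nia black
    Gus gray
      Jon gray
      Jon black
    Gus black
  Dee black
  Omar gray
    Omar→Lia: Lia black — skip
    Omar→Jon: Jon black — skip
    Kai gray
    Kai black
    Cal gray
      Cal→Nia: Nia black — skip
      Max gray
        Max→Gus: Gus black — skip
        Ivy gray
        Ivy black
      Max black
    Cal black
    Omar→Dee: Dee black — skip
  Omar black
  Hana→Kai: Kai black — skip
  Hana→Nia: Nia black — skip
Hana black
Eli gray
  Eli→Hana: Hana black — skip
  Eli→Jon: Jon black — skip
Eli black
Ava gray
  Ava→Eli: Eli black — skip
  Ava→Max: Max black — skip
  Ben gray
    Ben→Kai: Kai black — skip
    Ben→Lia: Lia black — skip
    Ben→Ivy: Ivy black — skip
  Ben black
  Fay gray
    Fay→Ben: Ben black — skip
    Fay→Kai: Kai black — skip
  Fay black
  Ava→Cal: Cal black — skip
Ava black
Every edge goes to a white or black vertex — no back edge, so the graph is acyclic.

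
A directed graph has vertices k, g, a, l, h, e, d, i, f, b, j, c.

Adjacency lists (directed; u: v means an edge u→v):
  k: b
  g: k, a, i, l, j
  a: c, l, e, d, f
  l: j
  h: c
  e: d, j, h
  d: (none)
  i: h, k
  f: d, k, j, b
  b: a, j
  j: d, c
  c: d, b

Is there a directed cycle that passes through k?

Yes

k is on a cycle iff k can reach itself via ≥1 edge.
k → b → a → f → k — yes.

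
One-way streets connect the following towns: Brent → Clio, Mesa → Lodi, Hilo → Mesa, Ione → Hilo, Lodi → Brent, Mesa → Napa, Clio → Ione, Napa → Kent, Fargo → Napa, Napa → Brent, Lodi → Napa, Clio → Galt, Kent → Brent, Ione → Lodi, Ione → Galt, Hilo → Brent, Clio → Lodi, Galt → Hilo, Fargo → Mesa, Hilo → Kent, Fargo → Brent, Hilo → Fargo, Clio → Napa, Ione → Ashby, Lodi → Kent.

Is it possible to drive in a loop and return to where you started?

Yes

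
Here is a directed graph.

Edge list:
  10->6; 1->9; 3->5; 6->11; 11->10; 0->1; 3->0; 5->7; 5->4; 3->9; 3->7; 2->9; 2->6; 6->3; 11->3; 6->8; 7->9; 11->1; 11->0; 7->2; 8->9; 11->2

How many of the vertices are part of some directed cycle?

A vertex is on a directed cycle iff it belongs to a strongly connected component of size ≥ 2 (or has a self-loop).
The vertices on cycles are {2, 3, 5, 6, 7, 10, 11} — 7 in total.

7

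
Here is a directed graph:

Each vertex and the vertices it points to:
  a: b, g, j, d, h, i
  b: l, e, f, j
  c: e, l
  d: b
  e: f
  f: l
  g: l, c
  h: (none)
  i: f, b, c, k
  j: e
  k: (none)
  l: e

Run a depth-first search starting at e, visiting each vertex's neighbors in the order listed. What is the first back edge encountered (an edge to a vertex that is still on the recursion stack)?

DFS from e (visiting each vertex's neighbors in the order listed); mark gray on enter, black on exit:
e gray
  f gray
    l gray
      l→e: e is gray → back edge
First back edge: l → e.

l→e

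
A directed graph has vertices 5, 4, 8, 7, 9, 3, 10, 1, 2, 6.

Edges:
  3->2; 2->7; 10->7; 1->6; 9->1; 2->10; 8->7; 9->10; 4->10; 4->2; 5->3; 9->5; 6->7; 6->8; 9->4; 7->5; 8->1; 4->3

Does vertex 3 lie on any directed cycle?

Yes

3 is on a cycle iff 3 can reach itself via ≥1 edge.
3 → 2 → 7 → 5 → 3 — yes.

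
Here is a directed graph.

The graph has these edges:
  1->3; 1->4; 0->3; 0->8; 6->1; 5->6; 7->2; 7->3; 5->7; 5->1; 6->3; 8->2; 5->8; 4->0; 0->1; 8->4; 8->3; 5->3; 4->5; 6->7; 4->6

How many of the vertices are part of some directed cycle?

A vertex is on a directed cycle iff it belongs to a strongly connected component of size ≥ 2 (or has a self-loop).
The vertices on cycles are {0, 1, 4, 5, 6, 8} — 6 in total.

6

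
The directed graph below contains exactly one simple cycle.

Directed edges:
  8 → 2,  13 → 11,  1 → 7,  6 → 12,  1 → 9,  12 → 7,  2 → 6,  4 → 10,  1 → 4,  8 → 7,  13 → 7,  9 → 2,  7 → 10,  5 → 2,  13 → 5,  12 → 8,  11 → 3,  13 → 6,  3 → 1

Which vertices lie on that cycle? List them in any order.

DFS with gray/black marking from 6:
6 gray
  12 gray
    7 gray
      10 gray
      10 black
    7 black
    8 gray
      2 gray
        2→6: 6 is gray → back edge
Back edge closes the cycle 6 → 12 → 8 → 2 → 6; its vertices are {2, 6, 8, 12}.

2, 6, 8, 12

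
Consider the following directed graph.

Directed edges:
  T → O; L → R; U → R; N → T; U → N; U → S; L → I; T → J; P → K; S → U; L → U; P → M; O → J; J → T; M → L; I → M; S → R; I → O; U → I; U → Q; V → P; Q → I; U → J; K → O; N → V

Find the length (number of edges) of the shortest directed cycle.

2

For each vertex v, BFS finds the shortest path from v back to v.
The shortest such closed walk is U → S → U, length 2.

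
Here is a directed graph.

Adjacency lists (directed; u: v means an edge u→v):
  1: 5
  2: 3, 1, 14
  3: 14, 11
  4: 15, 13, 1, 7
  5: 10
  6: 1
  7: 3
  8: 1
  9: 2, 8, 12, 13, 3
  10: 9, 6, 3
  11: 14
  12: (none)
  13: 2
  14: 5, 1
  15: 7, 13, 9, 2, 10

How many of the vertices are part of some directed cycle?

A vertex is on a directed cycle iff it belongs to a strongly connected component of size ≥ 2 (or has a self-loop).
The vertices on cycles are {1, 2, 3, 5, 6, 8, 9, 10, 11, 13, 14} — 11 in total.

11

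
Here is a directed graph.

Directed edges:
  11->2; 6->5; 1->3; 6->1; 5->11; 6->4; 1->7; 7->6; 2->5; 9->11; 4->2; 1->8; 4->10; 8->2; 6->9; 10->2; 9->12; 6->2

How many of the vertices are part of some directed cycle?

6

A vertex is on a directed cycle iff it belongs to a strongly connected component of size ≥ 2 (or has a self-loop).
The vertices on cycles are {1, 2, 5, 6, 7, 11} — 6 in total.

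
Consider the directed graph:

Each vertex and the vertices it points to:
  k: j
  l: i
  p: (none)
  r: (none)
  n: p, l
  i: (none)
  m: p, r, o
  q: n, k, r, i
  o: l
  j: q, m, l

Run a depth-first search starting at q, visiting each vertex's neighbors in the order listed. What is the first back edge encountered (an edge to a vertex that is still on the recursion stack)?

j→q

DFS from q (visiting each vertex's neighbors in the order listed); mark gray on enter, black on exit:
q gray
  n gray
    p gray
    p black
    l gray
      i gray
      i black
    l black
  n black
  k gray
    j gray
      j→q: q is gray → back edge
First back edge: j → q.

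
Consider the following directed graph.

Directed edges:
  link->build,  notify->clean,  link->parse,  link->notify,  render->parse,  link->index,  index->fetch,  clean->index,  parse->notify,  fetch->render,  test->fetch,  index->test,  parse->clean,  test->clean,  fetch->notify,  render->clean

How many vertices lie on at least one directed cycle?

A vertex is on a directed cycle iff it belongs to a strongly connected component of size ≥ 2 (or has a self-loop).
The vertices on cycles are {test, clean, fetch, index, parse, notify, render} — 7 in total.

7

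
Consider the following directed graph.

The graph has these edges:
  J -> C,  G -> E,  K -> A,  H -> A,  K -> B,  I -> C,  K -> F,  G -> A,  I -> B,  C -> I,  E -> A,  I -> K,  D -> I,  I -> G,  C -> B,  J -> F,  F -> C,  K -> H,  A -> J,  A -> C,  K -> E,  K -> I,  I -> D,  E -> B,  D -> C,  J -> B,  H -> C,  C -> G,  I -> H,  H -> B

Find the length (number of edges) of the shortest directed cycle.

2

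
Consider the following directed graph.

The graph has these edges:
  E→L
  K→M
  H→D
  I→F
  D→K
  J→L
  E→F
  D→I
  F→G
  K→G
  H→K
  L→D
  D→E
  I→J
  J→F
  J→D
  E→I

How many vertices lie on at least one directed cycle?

5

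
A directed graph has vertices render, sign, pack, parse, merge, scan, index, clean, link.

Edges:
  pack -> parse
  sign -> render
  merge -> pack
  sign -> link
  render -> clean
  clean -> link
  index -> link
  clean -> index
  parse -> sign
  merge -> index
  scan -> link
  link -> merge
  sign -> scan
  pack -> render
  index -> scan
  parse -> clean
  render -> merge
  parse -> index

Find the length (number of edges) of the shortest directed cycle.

3

For each vertex v, BFS finds the shortest path from v back to v.
The shortest such closed walk is pack → render → merge → pack, length 3.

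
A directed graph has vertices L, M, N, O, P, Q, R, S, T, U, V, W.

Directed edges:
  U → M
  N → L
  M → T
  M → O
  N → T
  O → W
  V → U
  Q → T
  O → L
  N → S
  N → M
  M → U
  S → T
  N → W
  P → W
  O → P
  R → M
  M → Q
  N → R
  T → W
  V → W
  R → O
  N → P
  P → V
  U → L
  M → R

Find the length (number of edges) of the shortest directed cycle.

For each vertex v, BFS finds the shortest path from v back to v.
The shortest such closed walk is R → M → R, length 2.

2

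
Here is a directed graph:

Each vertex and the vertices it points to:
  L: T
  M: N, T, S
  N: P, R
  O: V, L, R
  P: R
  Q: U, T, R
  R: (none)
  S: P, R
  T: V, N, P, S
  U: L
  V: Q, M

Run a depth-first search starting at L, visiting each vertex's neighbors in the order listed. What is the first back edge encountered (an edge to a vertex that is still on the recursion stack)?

U→L

DFS from L (visiting each vertex's neighbors in the order listed); mark gray on enter, black on exit:
L gray
  T gray
    V gray
      Q gray
        U gray
          U→L: L is gray → back edge
First back edge: U → L.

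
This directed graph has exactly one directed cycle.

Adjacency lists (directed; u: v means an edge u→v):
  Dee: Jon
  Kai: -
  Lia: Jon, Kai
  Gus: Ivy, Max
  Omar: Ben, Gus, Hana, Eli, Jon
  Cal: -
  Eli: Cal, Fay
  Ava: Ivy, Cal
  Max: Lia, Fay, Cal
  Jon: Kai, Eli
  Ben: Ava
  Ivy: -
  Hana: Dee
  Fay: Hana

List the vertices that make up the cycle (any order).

Dee, Eli, Fay, Jon, Hana

DFS with gray/black marking from Hana:
Hana gray
  Dee gray
    Jon gray
      Kai gray
      Kai black
      Eli gray
        Cal gray
        Cal black
        Fay gray
          Fay→Hana: Hana is gray → back edge
Back edge closes the cycle Hana → Dee → Jon → Eli → Fay → Hana; its vertices are {Dee, Eli, Fay, Jon, Hana}.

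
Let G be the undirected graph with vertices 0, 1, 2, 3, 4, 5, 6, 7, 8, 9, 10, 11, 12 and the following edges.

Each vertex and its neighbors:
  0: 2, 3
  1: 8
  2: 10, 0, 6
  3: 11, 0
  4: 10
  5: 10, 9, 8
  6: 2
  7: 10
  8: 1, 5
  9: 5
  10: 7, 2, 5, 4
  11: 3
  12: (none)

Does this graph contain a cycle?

No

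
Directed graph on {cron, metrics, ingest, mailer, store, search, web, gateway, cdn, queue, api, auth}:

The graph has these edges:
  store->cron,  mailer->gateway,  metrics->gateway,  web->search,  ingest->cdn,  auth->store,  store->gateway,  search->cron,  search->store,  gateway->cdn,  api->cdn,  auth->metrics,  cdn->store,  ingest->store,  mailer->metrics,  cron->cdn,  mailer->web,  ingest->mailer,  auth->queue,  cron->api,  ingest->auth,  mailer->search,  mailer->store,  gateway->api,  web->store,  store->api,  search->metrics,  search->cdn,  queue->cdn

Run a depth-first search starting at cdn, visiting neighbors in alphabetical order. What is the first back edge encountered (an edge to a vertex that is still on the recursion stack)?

api→cdn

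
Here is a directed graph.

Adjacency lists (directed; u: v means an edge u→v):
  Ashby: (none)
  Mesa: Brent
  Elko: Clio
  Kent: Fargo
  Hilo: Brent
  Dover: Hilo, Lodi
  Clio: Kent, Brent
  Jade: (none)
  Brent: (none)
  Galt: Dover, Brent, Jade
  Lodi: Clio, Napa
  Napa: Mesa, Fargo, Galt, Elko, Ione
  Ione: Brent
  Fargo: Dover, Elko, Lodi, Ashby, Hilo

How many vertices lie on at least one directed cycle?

A vertex is on a directed cycle iff it belongs to a strongly connected component of size ≥ 2 (or has a self-loop).
The vertices on cycles are {Clio, Elko, Galt, Kent, Lodi, Napa, Dover, Fargo} — 8 in total.

8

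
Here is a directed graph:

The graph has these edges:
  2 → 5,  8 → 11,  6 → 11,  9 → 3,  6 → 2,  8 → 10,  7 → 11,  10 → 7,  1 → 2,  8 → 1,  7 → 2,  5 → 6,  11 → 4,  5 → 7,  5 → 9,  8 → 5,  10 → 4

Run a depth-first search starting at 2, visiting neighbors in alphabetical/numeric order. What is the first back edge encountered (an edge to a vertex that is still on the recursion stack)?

DFS from 2 (visiting neighbors in alphabetical/numeric order); mark gray on enter, black on exit:
2 gray
  5 gray
    6 gray
      6→2: 2 is gray → back edge
First back edge: 6 → 2.

6->2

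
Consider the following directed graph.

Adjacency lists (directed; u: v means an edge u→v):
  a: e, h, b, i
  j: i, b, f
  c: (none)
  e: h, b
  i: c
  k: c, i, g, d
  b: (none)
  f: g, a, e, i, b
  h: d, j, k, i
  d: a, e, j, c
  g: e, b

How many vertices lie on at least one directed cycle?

8

A vertex is on a directed cycle iff it belongs to a strongly connected component of size ≥ 2 (or has a self-loop).
The vertices on cycles are {a, d, e, f, g, h, j, k} — 8 in total.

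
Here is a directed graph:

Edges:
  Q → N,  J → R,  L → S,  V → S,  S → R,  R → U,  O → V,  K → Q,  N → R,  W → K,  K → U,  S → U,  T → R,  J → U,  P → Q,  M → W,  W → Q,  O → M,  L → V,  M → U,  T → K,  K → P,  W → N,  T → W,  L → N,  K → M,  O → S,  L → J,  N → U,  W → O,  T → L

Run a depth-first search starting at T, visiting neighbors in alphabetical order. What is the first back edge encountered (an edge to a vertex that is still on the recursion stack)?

DFS from T (visiting neighbors in alphabetical order); mark gray on enter, black on exit:
T gray
  K gray
    M gray
      U gray
      U black
      W gray
        W→K: K is gray → back edge
First back edge: W → K.

W->K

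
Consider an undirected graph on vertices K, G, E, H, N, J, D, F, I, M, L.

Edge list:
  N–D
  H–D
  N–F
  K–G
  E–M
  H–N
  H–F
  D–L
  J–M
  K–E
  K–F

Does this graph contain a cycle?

DFS, tracking each vertex's parent; an edge to a visited non-parent vertex closes a cycle.
Start from K:
visit K (parent –)
  visit F (parent K)
    visit H (parent F)
      visit N (parent H)
        N–H: parent, skip
        N–F: F visited and ≠ parent → cycle
Cycle: F – H – N – F.

Yes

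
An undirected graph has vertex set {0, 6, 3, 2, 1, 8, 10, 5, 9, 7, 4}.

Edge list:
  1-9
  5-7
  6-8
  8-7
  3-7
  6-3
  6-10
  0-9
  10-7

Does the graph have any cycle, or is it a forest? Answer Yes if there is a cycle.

DFS, tracking each vertex's parent; an edge to a visited non-parent vertex closes a cycle.
Start from 9:
visit 9 (parent –)
  visit 0 (parent 9)
    0–9: parent, skip
  visit 1 (parent 9)
    1–9: parent, skip
visit 6 (parent –)
  visit 8 (parent 6)
    visit 7 (parent 8)
      visit 5 (parent 7)
        5–7: parent, skip
      visit 10 (parent 7)
        10–7: parent, skip
        10–6: 6 visited and ≠ parent → cycle
Cycle: 6 – 8 – 7 – 10 – 6.

Yes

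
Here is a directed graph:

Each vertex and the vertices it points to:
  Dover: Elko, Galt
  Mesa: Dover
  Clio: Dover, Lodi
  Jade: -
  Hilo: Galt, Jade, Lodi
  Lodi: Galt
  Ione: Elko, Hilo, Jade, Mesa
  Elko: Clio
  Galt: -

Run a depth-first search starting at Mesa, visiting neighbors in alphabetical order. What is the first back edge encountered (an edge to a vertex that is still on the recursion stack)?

Clio->Dover

DFS from Mesa (visiting neighbors in alphabetical order); mark gray on enter, black on exit:
Mesa gray
  Dover gray
    Elko gray
      Clio gray
        Clio→Dover: Dover is gray → back edge
First back edge: Clio → Dover.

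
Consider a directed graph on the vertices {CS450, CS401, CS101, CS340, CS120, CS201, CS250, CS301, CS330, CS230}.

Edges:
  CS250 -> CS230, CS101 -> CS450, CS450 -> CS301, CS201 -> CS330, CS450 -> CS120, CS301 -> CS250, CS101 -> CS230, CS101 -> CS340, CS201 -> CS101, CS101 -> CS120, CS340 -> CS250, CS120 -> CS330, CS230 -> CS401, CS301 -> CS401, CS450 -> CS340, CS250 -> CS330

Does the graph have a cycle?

No

DFS with white/gray/black marking, starting from CS401:
CS401 gray
CS401 black
CS450 gray
  CS301 gray
    CS301→CS401: CS401 black — skip
    CS250 gray
      CS230 gray
        CS230→CS401: CS401 black — skip
      CS230 black
      CS330 gray
      CS330 black
    CS250 black
  CS301 black
  CS120 gray
    CS120→CS330: CS330 black — skip
  CS120 black
  CS340 gray
    CS340→CS250: CS250 black — skip
  CS340 black
CS450 black
CS101 gray
  CS101→CS340: CS340 black — skip
  CS101→CS230: CS230 black — skip
  CS101→CS450: CS450 black — skip
  CS101→CS120: CS120 black — skip
CS101 black
CS201 gray
  CS201→CS101: CS101 black — skip
  CS201→CS330: CS330 black — skip
CS201 black
Every edge goes to a white or black vertex — no back edge, so the graph is acyclic.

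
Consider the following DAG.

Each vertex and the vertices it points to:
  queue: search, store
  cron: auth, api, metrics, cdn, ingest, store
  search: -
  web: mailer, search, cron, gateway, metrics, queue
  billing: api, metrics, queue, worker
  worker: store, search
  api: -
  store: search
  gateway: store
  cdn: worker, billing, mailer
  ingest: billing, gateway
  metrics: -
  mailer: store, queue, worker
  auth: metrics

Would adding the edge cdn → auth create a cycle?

Adding cdn→auth creates a cycle iff auth can already reach cdn.
Explore from auth: no path reaches cdn. The graph stays acyclic.

No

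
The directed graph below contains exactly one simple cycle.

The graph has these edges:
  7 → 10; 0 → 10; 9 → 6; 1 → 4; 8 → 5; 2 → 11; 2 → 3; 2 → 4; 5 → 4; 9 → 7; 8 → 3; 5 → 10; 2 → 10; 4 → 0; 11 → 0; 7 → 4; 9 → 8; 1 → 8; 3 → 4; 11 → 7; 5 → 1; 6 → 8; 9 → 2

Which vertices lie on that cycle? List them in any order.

1, 5, 8

DFS with gray/black marking from 8:
8 gray
  3 gray
    4 gray
      0 gray
        10 gray
        10 black
      0 black
    4 black
  3 black
  5 gray
    1 gray
      1→8: 8 is gray → back edge
Back edge closes the cycle 8 → 5 → 1 → 8; its vertices are {1, 5, 8}.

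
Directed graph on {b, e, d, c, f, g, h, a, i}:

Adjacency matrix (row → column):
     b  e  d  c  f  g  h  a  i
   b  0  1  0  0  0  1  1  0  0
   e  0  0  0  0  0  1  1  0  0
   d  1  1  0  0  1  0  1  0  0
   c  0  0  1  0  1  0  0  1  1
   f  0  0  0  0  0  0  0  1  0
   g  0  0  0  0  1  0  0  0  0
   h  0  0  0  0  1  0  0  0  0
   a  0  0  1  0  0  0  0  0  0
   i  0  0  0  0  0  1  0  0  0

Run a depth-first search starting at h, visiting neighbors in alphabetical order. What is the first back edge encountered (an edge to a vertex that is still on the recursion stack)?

DFS from h (visiting neighbors in alphabetical order); mark gray on enter, black on exit:
h gray
  f gray
    a gray
      d gray
        b gray
          e gray
            g gray
              g→f: f is gray → back edge
First back edge: g → f.

g->f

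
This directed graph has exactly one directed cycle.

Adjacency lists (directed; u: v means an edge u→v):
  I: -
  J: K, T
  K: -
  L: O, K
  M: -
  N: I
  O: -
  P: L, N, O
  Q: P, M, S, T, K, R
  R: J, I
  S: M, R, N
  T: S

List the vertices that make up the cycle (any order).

DFS with gray/black marking from S:
S gray
  M gray
  M black
  R gray
    J gray
      K gray
      K black
      T gray
        T→S: S is gray → back edge
Back edge closes the cycle S → R → J → T → S; its vertices are {J, R, S, T}.

J, R, S, T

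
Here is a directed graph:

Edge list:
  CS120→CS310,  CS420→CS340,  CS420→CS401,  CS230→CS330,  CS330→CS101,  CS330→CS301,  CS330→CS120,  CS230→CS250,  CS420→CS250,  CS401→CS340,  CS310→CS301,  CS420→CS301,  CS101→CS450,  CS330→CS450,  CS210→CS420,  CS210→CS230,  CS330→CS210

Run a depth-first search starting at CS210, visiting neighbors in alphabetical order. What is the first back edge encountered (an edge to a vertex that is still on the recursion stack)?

DFS from CS210 (visiting neighbors in alphabetical order); mark gray on enter, black on exit:
CS210 gray
  CS230 gray
    CS250 gray
    CS250 black
    CS330 gray
      CS101 gray
        CS450 gray
        CS450 black
      CS101 black
      CS120 gray
        CS310 gray
          CS301 gray
          CS301 black
        CS310 black
      CS120 black
      CS330→CS210: CS210 is gray → back edge
First back edge: CS330 → CS210.

CS330->CS210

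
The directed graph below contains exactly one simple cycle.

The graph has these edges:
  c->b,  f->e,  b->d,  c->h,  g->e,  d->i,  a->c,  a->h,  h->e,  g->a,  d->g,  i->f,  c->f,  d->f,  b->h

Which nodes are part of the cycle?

a, b, c, d, g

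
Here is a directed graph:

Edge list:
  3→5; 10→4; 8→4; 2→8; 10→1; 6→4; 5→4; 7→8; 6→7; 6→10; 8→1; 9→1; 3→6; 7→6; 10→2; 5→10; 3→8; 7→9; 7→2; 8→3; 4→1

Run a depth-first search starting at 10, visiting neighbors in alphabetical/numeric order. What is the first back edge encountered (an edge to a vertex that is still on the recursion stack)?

DFS from 10 (visiting neighbors in alphabetical/numeric order); mark gray on enter, black on exit:
10 gray
  1 gray
  1 black
  2 gray
    8 gray
      8→1: 1 black — skip
      3 gray
        5 gray
          4 gray
            4→1: 1 black — skip
          4 black
          5→10: 10 is gray → back edge
First back edge: 5 → 10.

5→10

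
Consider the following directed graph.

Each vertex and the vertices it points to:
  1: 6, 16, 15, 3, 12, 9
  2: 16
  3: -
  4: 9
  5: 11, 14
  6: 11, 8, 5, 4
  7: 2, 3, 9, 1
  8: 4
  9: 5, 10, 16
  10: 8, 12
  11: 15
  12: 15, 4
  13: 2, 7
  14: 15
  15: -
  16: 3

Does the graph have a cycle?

DFS with white/gray/black marking, starting from 12:
12 gray
  15 gray
  15 black
  4 gray
    9 gray
      5 gray
        11 gray
          11→15: 15 black — skip
        11 black
        14 gray
          14→15: 15 black — skip
        14 black
      5 black
      10 gray
        8 gray
          8→4: 4 is gray → back edge
Back edge found, so a cycle exists: 4 → 9 → 10 → 8 → 4.

Yes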